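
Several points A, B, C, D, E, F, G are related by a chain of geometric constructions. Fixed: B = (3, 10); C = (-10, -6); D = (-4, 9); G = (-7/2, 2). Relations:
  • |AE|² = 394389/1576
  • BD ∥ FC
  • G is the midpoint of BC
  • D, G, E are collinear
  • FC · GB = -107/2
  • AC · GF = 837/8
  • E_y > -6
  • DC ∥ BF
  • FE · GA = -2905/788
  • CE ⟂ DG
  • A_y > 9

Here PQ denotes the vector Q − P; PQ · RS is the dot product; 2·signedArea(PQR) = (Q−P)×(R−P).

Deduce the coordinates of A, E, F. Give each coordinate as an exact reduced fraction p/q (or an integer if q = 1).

A = (5/4, 39/4)
E = (-584/197, -1083/197)
F = (-3, -5)

1. E_x = -584/197  [D, G, E are collinear ∩ CE ⟂ DG]
2. E_y = -1083/197  [D, G, E are collinear ∩ CE ⟂ DG]
   → E = (-584/197, -1083/197)
3. F_x = -3  [BD ∥ FC ∩ DC ∥ BF]
4. F_y = -5  [BD ∥ FC ∩ DC ∥ BF]
   → F = (-3, -5)
5. A_x = 5/4  [line -1/2·x + 7·y + -541/8 = 0 ∩ |AE|² = 394389/1576]
6. A_y = 39/4  [line -1/2·x + 7·y + -541/8 = 0 ∩ |AE|² = 394389/1576]
   → A = (5/4, 39/4)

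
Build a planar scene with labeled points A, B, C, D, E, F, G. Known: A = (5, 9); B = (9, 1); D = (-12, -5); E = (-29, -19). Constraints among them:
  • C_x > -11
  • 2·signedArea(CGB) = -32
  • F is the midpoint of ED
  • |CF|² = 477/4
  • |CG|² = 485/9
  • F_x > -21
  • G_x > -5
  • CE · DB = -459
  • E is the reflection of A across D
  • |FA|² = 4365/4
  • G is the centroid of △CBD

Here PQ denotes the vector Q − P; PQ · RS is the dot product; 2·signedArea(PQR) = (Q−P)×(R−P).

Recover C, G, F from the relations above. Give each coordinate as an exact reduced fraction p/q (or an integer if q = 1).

1. F_x = -41/2  [F is the midpoint of ED]
2. F_y = -12  [F is the midpoint of ED]
   → F = (-41/2, -12)
3. C_x = -10  [line -21·x + -6·y + -264 = 0 ∩ |CF|² = 477/4]
4. C_y = -9  [line -21·x + -6·y + -264 = 0 ∩ |CF|² = 477/4]
   → C = (-10, -9)
5. G_x = -13/3  [G is the centroid of △CBD]
6. G_y = -13/3  [G is the centroid of △CBD]
   → G = (-13/3, -13/3)

C = (-10, -9)
F = (-41/2, -12)
G = (-13/3, -13/3)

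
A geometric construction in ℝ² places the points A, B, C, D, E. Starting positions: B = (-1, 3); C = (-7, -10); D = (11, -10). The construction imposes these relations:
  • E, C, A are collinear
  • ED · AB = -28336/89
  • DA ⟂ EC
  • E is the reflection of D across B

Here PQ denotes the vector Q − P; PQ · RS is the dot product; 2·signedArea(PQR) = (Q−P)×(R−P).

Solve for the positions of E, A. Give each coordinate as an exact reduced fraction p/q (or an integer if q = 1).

A = (-542/89, -1241/89)
E = (-13, 16)

1. E_x = -13  [E is the reflection of D across B]
2. E_y = 16  [E is the reflection of D across B]
   → E = (-13, 16)
3. A_x = -542/89  [E, C, A are collinear ∩ DA ⟂ EC]
4. A_y = -1241/89  [E, C, A are collinear ∩ DA ⟂ EC]
   → A = (-542/89, -1241/89)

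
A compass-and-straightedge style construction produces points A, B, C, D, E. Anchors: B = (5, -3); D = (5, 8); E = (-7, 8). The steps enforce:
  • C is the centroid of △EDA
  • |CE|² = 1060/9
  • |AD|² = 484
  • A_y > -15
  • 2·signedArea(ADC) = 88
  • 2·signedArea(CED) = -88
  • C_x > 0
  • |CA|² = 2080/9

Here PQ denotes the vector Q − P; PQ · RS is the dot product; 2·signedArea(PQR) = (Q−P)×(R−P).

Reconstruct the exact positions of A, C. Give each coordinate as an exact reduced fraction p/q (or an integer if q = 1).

1. C_y = 2/3  [2·signedArea(CED) = -88]
2. C_x = 1  [|CE|² = 1060/9]
   → C = (1, 2/3)
3. A_x = 5  [2·signedArea(ADC) = 88 ∩ C is the centroid of △EDA]
4. A_y = -14  [2·signedArea(ADC) = 88 ∩ C is the centroid of △EDA]
   → A = (5, -14)

A = (5, -14)
C = (1, 2/3)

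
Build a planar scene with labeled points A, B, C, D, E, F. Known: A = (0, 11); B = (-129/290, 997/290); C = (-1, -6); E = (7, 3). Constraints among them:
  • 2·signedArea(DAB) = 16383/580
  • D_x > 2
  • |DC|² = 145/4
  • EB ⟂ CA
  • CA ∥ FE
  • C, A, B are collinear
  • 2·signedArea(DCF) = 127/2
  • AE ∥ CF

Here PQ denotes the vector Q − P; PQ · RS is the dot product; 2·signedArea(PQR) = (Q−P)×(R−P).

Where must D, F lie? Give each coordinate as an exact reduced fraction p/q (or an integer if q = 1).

1. F_x = 6  [CA ∥ FE ∩ AE ∥ CF]
2. F_y = -14  [CA ∥ FE ∩ AE ∥ CF]
   → F = (6, -14)
3. D_x = 3  [2·signedArea(DAB) = 16383/580 ∩ 2·signedArea(DCF) = 127/2]
4. D_y = -3/2  [2·signedArea(DAB) = 16383/580 ∩ 2·signedArea(DCF) = 127/2]
   → D = (3, -3/2)

D = (3, -3/2)
F = (6, -14)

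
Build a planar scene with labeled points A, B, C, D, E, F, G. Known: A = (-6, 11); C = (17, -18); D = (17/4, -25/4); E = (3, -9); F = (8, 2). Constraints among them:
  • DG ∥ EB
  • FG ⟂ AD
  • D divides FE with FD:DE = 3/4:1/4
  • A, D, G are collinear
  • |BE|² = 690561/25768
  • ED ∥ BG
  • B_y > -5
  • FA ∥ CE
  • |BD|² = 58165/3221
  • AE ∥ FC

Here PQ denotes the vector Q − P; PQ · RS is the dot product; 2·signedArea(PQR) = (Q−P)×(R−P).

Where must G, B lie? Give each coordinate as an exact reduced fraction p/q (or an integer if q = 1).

B = (4581/12884, -58617/12884)
G = (10343/6442, -11593/6442)

1. G_x = 10343/6442  [A, D, G are collinear ∩ FG ⟂ AD]
2. G_y = -11593/6442  [A, D, G are collinear ∩ FG ⟂ AD]
   → G = (10343/6442, -11593/6442)
3. B_x = 4581/12884  [ED ∥ BG ∩ DG ∥ EB]
4. B_y = -58617/12884  [ED ∥ BG ∩ DG ∥ EB]
   → B = (4581/12884, -58617/12884)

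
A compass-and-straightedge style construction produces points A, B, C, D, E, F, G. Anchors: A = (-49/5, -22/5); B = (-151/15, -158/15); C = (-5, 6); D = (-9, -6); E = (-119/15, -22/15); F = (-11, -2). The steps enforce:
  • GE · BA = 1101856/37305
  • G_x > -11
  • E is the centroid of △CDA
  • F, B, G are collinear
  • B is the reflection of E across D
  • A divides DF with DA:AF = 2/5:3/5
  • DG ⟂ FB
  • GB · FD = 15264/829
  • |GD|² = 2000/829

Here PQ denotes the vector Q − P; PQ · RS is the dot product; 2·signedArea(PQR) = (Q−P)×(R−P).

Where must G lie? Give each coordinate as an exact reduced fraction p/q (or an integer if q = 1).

1. G_x = -8741/829  [F, B, G are collinear ∩ DG ⟂ FB]
2. G_y = -5114/829  [F, B, G are collinear ∩ DG ⟂ FB]
   → G = (-8741/829, -5114/829)

G = (-8741/829, -5114/829)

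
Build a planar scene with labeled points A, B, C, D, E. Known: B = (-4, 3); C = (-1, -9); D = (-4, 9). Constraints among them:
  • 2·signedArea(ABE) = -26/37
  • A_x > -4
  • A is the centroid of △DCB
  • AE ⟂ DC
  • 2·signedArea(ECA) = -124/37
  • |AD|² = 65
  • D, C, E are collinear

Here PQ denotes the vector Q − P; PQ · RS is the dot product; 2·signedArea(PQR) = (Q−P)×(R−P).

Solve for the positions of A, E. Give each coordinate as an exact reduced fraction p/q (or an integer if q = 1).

A = (-3, 1)
E = (-99/37, 39/37)

1. A_x = -3  [A is the centroid of △DCB]
2. A_y = 1  [A is the centroid of △DCB]
   → A = (-3, 1)
3. E_x = -99/37  [D, C, E are collinear ∩ AE ⟂ DC]
4. E_y = 39/37  [D, C, E are collinear ∩ AE ⟂ DC]
   → E = (-99/37, 39/37)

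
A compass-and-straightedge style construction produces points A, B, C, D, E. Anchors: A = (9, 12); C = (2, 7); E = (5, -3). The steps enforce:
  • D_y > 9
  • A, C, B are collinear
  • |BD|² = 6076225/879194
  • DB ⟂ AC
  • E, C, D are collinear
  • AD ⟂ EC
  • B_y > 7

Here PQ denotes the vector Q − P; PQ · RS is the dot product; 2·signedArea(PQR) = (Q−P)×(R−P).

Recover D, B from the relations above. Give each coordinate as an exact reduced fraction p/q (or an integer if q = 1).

1. D_x = 131/109  [E, C, D are collinear ∩ AD ⟂ EC]
2. D_y = 1053/109  [E, C, D are collinear ∩ AD ⟂ EC]
   → D = (131/109, 1053/109)
3. B_x = 22019/8066  [A, C, B are collinear ∩ DB ⟂ AC]
4. B_y = 60667/8066  [A, C, B are collinear ∩ DB ⟂ AC]
   → B = (22019/8066, 60667/8066)

B = (22019/8066, 60667/8066)
D = (131/109, 1053/109)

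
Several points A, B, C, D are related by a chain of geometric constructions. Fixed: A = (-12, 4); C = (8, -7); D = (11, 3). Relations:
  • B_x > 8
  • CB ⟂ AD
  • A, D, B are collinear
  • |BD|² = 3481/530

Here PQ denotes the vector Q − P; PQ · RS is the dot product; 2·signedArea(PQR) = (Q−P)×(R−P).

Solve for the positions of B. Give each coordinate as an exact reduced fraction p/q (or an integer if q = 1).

1. B_x = 4473/530  [A, D, B are collinear ∩ CB ⟂ AD]
2. B_y = 1649/530  [A, D, B are collinear ∩ CB ⟂ AD]
   → B = (4473/530, 1649/530)

B = (4473/530, 1649/530)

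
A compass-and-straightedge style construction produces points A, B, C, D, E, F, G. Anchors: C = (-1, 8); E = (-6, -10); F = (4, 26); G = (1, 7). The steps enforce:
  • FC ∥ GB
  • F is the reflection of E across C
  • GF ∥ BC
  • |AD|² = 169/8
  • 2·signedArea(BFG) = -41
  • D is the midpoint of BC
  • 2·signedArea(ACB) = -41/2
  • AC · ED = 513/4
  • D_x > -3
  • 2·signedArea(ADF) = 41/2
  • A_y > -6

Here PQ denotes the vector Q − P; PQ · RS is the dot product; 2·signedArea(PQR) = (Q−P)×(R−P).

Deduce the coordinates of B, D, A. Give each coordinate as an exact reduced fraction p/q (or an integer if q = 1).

1. B_x = -4  [GF ∥ BC ∩ FC ∥ GB]
2. B_y = -11  [GF ∥ BC ∩ FC ∥ GB]
   → B = (-4, -11)
3. D_x = -5/2  [D is the midpoint of BC]
4. D_y = -3/2  [D is the midpoint of BC]
   → D = (-5/2, -3/2)
5. A_x = -17/4  [2·signedArea(ACB) = -41/2 ∩ 2·signedArea(ADF) = 41/2]
6. A_y = -23/4  [2·signedArea(ACB) = -41/2 ∩ 2·signedArea(ADF) = 41/2]
   → A = (-17/4, -23/4)

A = (-17/4, -23/4)
B = (-4, -11)
D = (-5/2, -3/2)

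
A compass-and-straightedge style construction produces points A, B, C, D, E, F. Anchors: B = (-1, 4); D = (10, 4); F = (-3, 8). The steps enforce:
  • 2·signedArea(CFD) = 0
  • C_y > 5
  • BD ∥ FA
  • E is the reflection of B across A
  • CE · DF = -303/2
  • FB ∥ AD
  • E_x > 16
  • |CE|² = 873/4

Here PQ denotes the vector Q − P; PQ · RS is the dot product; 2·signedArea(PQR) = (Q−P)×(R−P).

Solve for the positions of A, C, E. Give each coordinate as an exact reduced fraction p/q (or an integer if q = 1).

A = (8, 8)
C = (7/2, 6)
E = (17, 12)

1. A_x = 8  [FB ∥ AD ∩ BD ∥ FA]
2. A_y = 8  [FB ∥ AD ∩ BD ∥ FA]
   → A = (8, 8)
3. E_x = 17  [E is the reflection of B across A]
4. E_y = 12  [E is the reflection of B across A]
   → E = (17, 12)
5. C_x = 7/2  [2·signedArea(CFD) = 0 ∩ CE · DF = -303/2]
6. C_y = 6  [2·signedArea(CFD) = 0 ∩ CE · DF = -303/2]
   → C = (7/2, 6)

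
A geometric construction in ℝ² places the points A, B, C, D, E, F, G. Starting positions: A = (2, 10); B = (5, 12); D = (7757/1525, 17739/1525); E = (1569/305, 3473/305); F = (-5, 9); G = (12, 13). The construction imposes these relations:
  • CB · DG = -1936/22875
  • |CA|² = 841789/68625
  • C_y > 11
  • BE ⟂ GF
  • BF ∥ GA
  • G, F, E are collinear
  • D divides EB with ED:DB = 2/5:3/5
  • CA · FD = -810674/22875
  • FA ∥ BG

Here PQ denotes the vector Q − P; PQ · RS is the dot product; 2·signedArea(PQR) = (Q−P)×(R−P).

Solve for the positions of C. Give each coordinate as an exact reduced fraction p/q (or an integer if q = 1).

C = (23227/4575, 53404/4575)

1. C_x = 23227/4575  [CB · DG = -1936/22875 ∩ CA · FD = -810674/22875]
2. C_y = 53404/4575  [CB · DG = -1936/22875 ∩ CA · FD = -810674/22875]
   → C = (23227/4575, 53404/4575)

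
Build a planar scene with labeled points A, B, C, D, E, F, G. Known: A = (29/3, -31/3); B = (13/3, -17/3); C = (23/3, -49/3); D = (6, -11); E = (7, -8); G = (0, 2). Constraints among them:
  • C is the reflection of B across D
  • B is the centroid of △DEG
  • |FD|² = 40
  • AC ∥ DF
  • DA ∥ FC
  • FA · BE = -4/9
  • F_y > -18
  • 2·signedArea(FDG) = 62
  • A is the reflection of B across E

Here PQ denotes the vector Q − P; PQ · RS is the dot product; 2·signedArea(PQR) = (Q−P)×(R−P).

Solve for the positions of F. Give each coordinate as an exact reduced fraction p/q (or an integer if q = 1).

1. F_x = 4  [DA ∥ FC ∩ AC ∥ DF]
2. F_y = -17  [DA ∥ FC ∩ AC ∥ DF]
   → F = (4, -17)

F = (4, -17)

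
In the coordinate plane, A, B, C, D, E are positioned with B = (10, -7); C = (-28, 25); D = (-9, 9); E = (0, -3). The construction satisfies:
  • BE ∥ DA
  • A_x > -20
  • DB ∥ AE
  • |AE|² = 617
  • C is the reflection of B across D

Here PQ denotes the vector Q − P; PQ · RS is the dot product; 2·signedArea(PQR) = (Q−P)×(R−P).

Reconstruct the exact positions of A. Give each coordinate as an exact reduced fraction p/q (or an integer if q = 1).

A = (-19, 13)

1. A_x = -19  [DB ∥ AE ∩ BE ∥ DA]
2. A_y = 13  [DB ∥ AE ∩ BE ∥ DA]
   → A = (-19, 13)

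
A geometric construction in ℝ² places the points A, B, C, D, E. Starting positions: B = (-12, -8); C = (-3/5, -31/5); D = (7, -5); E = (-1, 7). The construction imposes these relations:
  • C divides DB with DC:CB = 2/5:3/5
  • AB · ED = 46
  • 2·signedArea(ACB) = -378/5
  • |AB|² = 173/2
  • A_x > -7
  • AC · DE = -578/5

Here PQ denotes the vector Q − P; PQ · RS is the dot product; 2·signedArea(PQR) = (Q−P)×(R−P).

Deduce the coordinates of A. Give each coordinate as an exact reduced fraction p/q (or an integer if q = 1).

1. A_x = -13/2  [2·signedArea(ACB) = -378/5 ∩ AC · DE = -578/5]
2. A_y = -1/2  [2·signedArea(ACB) = -378/5 ∩ AC · DE = -578/5]
   → A = (-13/2, -1/2)

A = (-13/2, -1/2)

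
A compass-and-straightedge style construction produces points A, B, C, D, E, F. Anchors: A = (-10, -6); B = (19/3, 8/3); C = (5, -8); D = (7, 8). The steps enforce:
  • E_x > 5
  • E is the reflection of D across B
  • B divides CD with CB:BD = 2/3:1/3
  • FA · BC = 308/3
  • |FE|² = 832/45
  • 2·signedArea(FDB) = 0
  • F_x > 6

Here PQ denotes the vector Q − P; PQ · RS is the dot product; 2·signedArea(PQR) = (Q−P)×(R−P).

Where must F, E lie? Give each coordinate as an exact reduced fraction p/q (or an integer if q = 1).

E = (17/3, -8/3)
F = (31/5, 8/5)

1. F_x = 31/5  [2·signedArea(FDB) = 0 ∩ FA · BC = 308/3]
2. F_y = 8/5  [2·signedArea(FDB) = 0 ∩ FA · BC = 308/3]
   → F = (31/5, 8/5)
3. E_x = 17/3  [E is the reflection of D across B]
4. E_y = -8/3  [E is the reflection of D across B]
   → E = (17/3, -8/3)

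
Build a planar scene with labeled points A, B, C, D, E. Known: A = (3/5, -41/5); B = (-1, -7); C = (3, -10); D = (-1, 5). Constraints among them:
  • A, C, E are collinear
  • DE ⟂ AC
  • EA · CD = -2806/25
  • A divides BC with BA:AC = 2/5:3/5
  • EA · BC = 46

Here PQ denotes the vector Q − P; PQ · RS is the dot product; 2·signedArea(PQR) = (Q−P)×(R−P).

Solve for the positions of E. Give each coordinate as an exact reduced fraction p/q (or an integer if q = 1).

1. E_x = -169/25  [A, C, E are collinear ∩ DE ⟂ AC]
2. E_y = -67/25  [A, C, E are collinear ∩ DE ⟂ AC]
   → E = (-169/25, -67/25)

E = (-169/25, -67/25)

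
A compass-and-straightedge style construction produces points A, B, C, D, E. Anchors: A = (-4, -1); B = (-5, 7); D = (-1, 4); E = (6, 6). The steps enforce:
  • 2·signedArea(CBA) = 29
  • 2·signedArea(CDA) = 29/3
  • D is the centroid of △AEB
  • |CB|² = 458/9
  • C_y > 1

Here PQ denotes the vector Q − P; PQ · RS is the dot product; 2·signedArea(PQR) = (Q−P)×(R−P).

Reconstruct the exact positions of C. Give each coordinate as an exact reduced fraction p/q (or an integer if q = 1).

C = (-2/3, 4/3)

1. C_x = -2/3  [2·signedArea(CBA) = 29 ∩ 2·signedArea(CDA) = 29/3]
2. C_y = 4/3  [2·signedArea(CBA) = 29 ∩ 2·signedArea(CDA) = 29/3]
   → C = (-2/3, 4/3)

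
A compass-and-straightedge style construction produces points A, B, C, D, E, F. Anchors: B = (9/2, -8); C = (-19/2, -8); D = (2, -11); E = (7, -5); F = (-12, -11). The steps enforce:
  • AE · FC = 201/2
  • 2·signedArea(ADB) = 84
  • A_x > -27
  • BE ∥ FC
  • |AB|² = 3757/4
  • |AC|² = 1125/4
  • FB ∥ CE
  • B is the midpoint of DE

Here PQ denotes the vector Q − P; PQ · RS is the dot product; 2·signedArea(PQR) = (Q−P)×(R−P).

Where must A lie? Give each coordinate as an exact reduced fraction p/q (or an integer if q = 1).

1. A_x = -26  [2·signedArea(ADB) = 84 ∩ AE · FC = 201/2]
2. A_y = -11  [2·signedArea(ADB) = 84 ∩ AE · FC = 201/2]
   → A = (-26, -11)

A = (-26, -11)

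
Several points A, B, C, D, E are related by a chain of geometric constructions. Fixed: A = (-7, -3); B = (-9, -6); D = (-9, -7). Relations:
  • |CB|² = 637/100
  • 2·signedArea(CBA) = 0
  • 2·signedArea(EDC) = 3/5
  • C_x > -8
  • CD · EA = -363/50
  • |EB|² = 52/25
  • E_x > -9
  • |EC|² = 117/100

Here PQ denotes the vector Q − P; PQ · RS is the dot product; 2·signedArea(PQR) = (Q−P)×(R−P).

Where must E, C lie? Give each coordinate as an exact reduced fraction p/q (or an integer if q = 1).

C = (-38/5, -39/10)
E = (-41/5, -24/5)

1. C_x = -38/5  [line -3·x + 2·y + -15 = 0 ∩ |CB|² = 637/100]
2. C_y = -39/10  [line -3·x + 2·y + -15 = 0 ∩ |CB|² = 637/100]
   → C = (-38/5, -39/10)
3. E_x = -41/5  [2·signedArea(EDC) = 3/5 ∩ CD · EA = -363/50]
4. E_y = -24/5  [2·signedArea(EDC) = 3/5 ∩ CD · EA = -363/50]
   → E = (-41/5, -24/5)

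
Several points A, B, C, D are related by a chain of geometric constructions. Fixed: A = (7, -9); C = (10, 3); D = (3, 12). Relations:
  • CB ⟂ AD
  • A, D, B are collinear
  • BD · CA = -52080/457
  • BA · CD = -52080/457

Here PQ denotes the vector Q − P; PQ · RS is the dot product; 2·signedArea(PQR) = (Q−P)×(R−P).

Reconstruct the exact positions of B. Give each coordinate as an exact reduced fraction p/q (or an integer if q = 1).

B = (2239/457, 927/457)

1. B_x = 2239/457  [A, D, B are collinear ∩ CB ⟂ AD]
2. B_y = 927/457  [A, D, B are collinear ∩ CB ⟂ AD]
   → B = (2239/457, 927/457)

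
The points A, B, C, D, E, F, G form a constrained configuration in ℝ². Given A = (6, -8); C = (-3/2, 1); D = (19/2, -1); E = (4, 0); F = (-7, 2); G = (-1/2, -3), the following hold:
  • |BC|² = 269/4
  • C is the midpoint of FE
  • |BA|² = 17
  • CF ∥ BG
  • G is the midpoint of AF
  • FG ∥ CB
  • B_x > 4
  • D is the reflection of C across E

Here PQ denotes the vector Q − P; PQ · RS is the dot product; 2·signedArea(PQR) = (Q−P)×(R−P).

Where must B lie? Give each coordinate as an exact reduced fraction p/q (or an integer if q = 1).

1. B_x = 5  [CF ∥ BG ∩ FG ∥ CB]
2. B_y = -4  [CF ∥ BG ∩ FG ∥ CB]
   → B = (5, -4)

B = (5, -4)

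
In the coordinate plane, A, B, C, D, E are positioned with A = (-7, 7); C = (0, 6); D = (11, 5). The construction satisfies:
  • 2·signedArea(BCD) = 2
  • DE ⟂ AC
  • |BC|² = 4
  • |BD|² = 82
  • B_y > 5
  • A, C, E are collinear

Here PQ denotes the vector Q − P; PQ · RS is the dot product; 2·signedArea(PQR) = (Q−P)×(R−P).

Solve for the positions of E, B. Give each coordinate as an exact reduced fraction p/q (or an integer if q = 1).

1. E_x = 273/25  [A, C, E are collinear ∩ DE ⟂ AC]
2. E_y = 111/25  [A, C, E are collinear ∩ DE ⟂ AC]
   → E = (273/25, 111/25)
3. B_x = 2  [line 1·x + 11·y + -68 = 0 ∩ |BD|² = 82]
4. B_y = 6  [line 1·x + 11·y + -68 = 0 ∩ |BD|² = 82]
   → B = (2, 6)

B = (2, 6)
E = (273/25, 111/25)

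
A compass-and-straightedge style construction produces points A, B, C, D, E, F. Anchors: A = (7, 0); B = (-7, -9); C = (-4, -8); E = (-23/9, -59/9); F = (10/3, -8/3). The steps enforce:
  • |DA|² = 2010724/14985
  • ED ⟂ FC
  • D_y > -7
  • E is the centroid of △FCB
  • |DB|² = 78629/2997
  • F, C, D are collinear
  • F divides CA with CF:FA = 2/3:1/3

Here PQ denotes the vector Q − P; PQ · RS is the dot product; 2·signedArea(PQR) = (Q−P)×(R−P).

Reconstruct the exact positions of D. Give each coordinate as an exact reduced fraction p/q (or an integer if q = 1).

1. D_x = -3943/1665  [F, C, D are collinear ∩ ED ⟂ FC]
2. D_y = -11344/1665  [F, C, D are collinear ∩ ED ⟂ FC]
   → D = (-3943/1665, -11344/1665)

D = (-3943/1665, -11344/1665)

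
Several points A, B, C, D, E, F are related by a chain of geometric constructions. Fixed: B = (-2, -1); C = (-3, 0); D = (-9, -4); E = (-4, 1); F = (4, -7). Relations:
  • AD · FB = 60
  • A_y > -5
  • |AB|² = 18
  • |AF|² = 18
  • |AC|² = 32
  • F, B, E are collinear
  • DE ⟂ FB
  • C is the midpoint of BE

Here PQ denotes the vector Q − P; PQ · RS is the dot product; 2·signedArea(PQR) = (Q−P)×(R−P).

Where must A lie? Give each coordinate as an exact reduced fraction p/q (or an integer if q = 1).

1. A_x = 1  [line 6·x + -6·y + -30 = 0 ∩ |AB|² = 18]
2. A_y = -4  [line 6·x + -6·y + -30 = 0 ∩ |AB|² = 18]
   → A = (1, -4)

A = (1, -4)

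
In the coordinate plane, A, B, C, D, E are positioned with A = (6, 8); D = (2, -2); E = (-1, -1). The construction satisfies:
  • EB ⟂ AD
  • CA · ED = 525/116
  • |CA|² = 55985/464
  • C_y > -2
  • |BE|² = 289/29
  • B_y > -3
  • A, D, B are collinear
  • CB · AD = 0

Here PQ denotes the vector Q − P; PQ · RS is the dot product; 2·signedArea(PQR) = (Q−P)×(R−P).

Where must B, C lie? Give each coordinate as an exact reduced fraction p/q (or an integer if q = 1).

1. B_x = 56/29  [A, D, B are collinear ∩ EB ⟂ AD]
2. B_y = -63/29  [A, D, B are collinear ∩ EB ⟂ AD]
   → B = (56/29, -63/29)
3. C_x = 139/116  [CB · AD = 0 ∩ CA · ED = 525/116]
4. C_y = -109/58  [CB · AD = 0 ∩ CA · ED = 525/116]
   → C = (139/116, -109/58)

B = (56/29, -63/29)
C = (139/116, -109/58)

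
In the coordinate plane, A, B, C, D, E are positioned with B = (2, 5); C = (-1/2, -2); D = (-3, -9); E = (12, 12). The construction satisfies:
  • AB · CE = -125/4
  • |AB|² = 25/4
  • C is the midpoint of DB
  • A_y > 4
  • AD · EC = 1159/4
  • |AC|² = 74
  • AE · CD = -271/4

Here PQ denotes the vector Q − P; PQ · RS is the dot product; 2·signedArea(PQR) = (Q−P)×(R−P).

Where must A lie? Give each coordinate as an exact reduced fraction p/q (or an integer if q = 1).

A = (9/2, 5)

1. A_x = 9/2  [AB · CE = -125/4 ∩ AE · CD = -271/4]
2. A_y = 5  [AB · CE = -125/4 ∩ AE · CD = -271/4]
   → A = (9/2, 5)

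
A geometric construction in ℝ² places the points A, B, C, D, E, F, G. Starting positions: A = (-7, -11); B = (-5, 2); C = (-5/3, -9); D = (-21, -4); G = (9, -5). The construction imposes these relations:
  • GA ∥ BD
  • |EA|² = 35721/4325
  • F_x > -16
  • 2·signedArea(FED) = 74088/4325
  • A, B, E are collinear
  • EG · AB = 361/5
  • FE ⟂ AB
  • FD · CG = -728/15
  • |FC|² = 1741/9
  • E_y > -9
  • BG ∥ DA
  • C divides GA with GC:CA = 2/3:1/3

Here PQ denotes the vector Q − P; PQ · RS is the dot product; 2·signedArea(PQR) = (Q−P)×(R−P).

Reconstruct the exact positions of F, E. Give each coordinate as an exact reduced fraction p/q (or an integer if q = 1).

1. E_x = -5677/865  [A, B, E are collinear ∩ EG · AB = 361/5]
2. E_y = -7058/865  [A, B, E are collinear ∩ EG · AB = 361/5]
   → E = (-5677/865, -7058/865)
3. F_x = -77/5  [2·signedArea(FED) = 74088/4325 ∩ FE ⟂ AB]
4. F_y = -34/5  [2·signedArea(FED) = 74088/4325 ∩ FE ⟂ AB]
   → F = (-77/5, -34/5)

E = (-5677/865, -7058/865)
F = (-77/5, -34/5)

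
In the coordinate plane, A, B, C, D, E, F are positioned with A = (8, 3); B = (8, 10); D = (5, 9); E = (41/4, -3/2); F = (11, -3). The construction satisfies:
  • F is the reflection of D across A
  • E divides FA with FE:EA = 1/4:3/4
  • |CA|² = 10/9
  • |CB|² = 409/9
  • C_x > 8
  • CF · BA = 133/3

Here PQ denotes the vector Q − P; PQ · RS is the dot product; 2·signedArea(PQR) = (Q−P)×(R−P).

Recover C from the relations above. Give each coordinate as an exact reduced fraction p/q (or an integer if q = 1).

C = (9, 10/3)

1. C_y = 10/3  [CF · BA = 133/3]
2. C_x = 9  [|CB|² = 409/9]
   → C = (9, 10/3)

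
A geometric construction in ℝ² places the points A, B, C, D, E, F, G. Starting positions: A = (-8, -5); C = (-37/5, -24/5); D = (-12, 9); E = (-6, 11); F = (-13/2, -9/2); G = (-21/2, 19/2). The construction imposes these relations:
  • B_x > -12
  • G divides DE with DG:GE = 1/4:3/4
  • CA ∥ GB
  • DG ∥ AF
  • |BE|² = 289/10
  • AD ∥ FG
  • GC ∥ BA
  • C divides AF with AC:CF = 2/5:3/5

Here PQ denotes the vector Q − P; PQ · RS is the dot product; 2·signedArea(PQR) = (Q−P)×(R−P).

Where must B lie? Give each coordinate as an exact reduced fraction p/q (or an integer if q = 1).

B = (-111/10, 93/10)

1. B_x = -111/10  [GC ∥ BA ∩ CA ∥ GB]
2. B_y = 93/10  [GC ∥ BA ∩ CA ∥ GB]
   → B = (-111/10, 93/10)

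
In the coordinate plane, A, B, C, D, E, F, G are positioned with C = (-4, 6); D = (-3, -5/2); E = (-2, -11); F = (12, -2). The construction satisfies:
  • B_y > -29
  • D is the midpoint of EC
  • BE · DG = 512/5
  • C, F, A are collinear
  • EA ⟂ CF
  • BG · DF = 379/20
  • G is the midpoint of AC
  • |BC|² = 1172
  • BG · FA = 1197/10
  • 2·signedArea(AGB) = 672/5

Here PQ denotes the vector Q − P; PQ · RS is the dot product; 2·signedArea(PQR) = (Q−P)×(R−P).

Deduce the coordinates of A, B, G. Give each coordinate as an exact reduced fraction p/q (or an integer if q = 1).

1. A_x = 22/5  [C, F, A are collinear ∩ EA ⟂ CF]
2. A_y = 9/5  [C, F, A are collinear ∩ EA ⟂ CF]
   → A = (22/5, 9/5)
3. G_x = 1/5  [G is the midpoint of AC]
4. G_y = 39/10  [G is the midpoint of AC]
   → G = (1/5, 39/10)
5. B_x = 0  [BG · FA = 1197/10 ∩ BE · DG = 512/5]
6. B_y = -28  [BG · FA = 1197/10 ∩ BE · DG = 512/5]
   → B = (0, -28)

A = (22/5, 9/5)
B = (0, -28)
G = (1/5, 39/10)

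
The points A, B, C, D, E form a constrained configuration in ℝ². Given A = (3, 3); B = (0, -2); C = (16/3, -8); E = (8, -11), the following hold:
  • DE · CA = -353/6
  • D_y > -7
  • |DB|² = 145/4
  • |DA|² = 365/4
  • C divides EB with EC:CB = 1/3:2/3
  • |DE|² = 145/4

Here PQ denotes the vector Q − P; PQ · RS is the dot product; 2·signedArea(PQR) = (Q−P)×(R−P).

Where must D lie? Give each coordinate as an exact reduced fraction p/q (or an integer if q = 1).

D = (4, -13/2)

1. D_x = 4  [line 7/3·x + -11·y + -485/6 = 0 ∩ |DB|² = 145/4]
2. D_y = -13/2  [line 7/3·x + -11·y + -485/6 = 0 ∩ |DB|² = 145/4]
   → D = (4, -13/2)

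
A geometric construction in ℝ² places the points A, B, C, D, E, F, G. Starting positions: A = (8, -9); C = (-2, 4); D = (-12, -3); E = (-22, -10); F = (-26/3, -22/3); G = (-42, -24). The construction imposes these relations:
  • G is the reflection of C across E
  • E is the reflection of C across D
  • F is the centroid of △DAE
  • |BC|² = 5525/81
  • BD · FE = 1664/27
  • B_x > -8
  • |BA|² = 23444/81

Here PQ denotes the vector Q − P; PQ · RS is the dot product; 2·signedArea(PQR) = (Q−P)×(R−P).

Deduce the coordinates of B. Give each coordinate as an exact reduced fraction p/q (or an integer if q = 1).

B = (-68/9, -19/9)

1. B_x = -68/9  [line 40/3·x + 8/3·y + 2872/27 = 0 ∩ |BC|² = 5525/81]
2. B_y = -19/9  [line 40/3·x + 8/3·y + 2872/27 = 0 ∩ |BC|² = 5525/81]
   → B = (-68/9, -19/9)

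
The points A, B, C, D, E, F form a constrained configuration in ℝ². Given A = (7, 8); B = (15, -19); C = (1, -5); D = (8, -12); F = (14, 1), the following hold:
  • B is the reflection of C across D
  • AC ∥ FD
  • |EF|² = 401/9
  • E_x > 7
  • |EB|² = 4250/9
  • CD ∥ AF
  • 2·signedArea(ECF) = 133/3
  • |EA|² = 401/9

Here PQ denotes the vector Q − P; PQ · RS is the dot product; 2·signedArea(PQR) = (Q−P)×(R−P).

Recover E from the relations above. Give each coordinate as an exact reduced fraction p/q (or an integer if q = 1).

E = (22/3, 4/3)

1. E_x = 22/3  [line -6·x + 13·y + 80/3 = 0 ∩ |EB|² = 4250/9]
2. E_y = 4/3  [line -6·x + 13·y + 80/3 = 0 ∩ |EB|² = 4250/9]
   → E = (22/3, 4/3)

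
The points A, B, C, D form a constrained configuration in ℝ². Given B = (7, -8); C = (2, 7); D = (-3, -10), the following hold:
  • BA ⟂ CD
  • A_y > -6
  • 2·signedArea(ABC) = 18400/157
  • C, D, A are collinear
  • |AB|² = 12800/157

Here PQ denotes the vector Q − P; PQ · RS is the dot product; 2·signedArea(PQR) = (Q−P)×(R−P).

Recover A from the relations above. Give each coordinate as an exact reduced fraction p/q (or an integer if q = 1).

A = (-261/157, -856/157)

1. A_x = -261/157  [C, D, A are collinear ∩ BA ⟂ CD]
2. A_y = -856/157  [C, D, A are collinear ∩ BA ⟂ CD]
   → A = (-261/157, -856/157)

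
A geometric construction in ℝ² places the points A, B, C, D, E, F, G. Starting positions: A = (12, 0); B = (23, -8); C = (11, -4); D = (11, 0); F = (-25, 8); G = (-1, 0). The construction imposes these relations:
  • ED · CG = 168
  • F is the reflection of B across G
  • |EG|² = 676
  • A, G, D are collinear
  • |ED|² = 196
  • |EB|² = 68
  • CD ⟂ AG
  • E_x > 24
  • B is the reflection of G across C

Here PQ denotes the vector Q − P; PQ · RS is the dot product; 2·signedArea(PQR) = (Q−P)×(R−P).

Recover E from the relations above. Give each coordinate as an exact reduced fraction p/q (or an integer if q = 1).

E = (25, 0)

1. E_x = 25  [line 12·x + -4·y + -300 = 0 ∩ |ED|² = 196]
2. E_y = 0  [line 12·x + -4·y + -300 = 0 ∩ |ED|² = 196]
   → E = (25, 0)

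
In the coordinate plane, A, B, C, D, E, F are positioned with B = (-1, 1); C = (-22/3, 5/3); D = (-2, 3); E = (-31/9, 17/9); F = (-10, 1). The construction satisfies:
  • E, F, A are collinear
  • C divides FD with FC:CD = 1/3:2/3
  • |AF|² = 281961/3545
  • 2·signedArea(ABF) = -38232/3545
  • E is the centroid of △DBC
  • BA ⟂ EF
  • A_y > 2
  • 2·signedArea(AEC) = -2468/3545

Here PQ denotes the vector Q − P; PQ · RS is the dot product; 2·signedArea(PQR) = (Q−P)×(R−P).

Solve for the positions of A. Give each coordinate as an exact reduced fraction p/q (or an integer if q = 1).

A = (-4121/3545, 7793/3545)

1. A_x = -4121/3545  [E, F, A are collinear ∩ BA ⟂ EF]
2. A_y = 7793/3545  [E, F, A are collinear ∩ BA ⟂ EF]
   → A = (-4121/3545, 7793/3545)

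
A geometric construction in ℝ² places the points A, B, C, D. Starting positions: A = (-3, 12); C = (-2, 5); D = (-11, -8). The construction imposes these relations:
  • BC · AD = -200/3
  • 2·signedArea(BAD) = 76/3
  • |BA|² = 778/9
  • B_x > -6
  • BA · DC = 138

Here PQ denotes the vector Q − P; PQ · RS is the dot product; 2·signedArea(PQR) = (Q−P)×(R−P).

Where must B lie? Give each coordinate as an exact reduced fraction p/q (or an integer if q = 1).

B = (-16/3, 3)

1. B_x = -16/3  [2·signedArea(BAD) = 76/3 ∩ BC · AD = -200/3]
2. B_y = 3  [2·signedArea(BAD) = 76/3 ∩ BC · AD = -200/3]
   → B = (-16/3, 3)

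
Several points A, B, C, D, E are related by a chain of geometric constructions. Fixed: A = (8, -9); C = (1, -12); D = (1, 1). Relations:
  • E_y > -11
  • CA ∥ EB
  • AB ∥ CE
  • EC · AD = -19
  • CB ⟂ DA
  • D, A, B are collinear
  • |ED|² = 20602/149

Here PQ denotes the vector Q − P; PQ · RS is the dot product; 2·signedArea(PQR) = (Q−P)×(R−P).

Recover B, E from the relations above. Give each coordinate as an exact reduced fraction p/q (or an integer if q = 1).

1. B_x = 1059/149  [D, A, B are collinear ∩ CB ⟂ DA]
2. B_y = -1151/149  [D, A, B are collinear ∩ CB ⟂ DA]
   → B = (1059/149, -1151/149)
3. E_x = 16/149  [CA ∥ EB ∩ AB ∥ CE]
4. E_y = -1598/149  [CA ∥ EB ∩ AB ∥ CE]
   → E = (16/149, -1598/149)

B = (1059/149, -1151/149)
E = (16/149, -1598/149)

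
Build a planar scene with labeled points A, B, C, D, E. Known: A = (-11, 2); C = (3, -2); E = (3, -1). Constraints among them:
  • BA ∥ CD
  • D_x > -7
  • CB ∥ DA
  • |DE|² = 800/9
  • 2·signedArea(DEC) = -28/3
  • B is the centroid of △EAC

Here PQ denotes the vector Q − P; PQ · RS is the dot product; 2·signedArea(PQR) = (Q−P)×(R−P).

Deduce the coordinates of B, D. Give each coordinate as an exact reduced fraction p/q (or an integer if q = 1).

B = (-5/3, -1/3)
D = (-19/3, 1/3)

1. B_x = -5/3  [B is the centroid of △EAC]
2. B_y = -1/3  [B is the centroid of △EAC]
   → B = (-5/3, -1/3)
3. D_x = -19/3  [CB ∥ DA ∩ BA ∥ CD]
4. D_y = 1/3  [CB ∥ DA ∩ BA ∥ CD]
   → D = (-19/3, 1/3)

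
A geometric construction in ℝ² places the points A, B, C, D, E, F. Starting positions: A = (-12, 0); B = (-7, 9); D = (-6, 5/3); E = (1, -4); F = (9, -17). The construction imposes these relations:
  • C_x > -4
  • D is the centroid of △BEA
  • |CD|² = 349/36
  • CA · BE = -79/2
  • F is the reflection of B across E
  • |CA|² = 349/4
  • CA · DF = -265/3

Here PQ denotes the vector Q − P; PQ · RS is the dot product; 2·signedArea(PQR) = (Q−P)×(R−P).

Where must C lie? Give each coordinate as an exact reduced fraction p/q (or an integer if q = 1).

C = (-3, 5/2)

1. C_x = -3  [CA · BE = -79/2 ∩ CA · DF = -265/3]
2. C_y = 5/2  [CA · BE = -79/2 ∩ CA · DF = -265/3]
   → C = (-3, 5/2)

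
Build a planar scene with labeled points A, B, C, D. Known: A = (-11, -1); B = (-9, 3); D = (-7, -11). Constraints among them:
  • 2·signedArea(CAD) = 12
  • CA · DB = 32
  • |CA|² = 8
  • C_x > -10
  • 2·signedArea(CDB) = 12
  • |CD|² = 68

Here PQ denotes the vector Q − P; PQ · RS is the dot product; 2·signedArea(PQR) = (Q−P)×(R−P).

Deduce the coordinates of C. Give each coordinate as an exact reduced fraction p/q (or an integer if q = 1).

1. C_x = -9  [2·signedArea(CDB) = 12 ∩ 2·signedArea(CAD) = 12]
2. C_y = -3  [2·signedArea(CDB) = 12 ∩ 2·signedArea(CAD) = 12]
   → C = (-9, -3)

C = (-9, -3)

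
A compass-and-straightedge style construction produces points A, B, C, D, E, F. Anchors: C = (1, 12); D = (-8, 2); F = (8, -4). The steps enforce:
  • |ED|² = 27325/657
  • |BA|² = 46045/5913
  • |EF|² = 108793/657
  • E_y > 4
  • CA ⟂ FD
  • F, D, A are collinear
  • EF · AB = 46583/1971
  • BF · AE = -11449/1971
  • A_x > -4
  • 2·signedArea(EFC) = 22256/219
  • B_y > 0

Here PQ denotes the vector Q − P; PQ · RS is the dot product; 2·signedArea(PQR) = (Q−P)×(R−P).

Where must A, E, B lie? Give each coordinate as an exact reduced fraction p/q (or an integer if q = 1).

A = (-248/73, 20/73)
B = (-47/73, 478/657)
E = (-141/73, 916/219)

1. A_x = -248/73  [F, D, A are collinear ∩ CA ⟂ FD]
2. A_y = 20/73  [F, D, A are collinear ∩ CA ⟂ FD]
   → A = (-248/73, 20/73)
3. E_x = -141/73  [line -16·x + -7·y + -356/219 = 0 ∩ |EF|² = 108793/657]
4. E_y = 916/219  [line -16·x + -7·y + -356/219 = 0 ∩ |EF|² = 108793/657]
   → E = (-141/73, 916/219)
5. B_x = -47/73  [BF · AE = -11449/1971 ∩ EF · AB = 46583/1971]
6. B_y = 478/657  [BF · AE = -11449/1971 ∩ EF · AB = 46583/1971]
   → B = (-47/73, 478/657)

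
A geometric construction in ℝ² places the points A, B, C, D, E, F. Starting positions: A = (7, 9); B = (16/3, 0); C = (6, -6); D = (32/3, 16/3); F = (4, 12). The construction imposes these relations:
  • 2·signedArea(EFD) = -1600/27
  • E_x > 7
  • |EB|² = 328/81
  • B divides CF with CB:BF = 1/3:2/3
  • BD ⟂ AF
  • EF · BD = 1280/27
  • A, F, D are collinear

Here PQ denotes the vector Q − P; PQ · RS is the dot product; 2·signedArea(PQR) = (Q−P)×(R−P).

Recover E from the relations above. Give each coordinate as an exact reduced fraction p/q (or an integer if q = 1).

1. E_x = 22/3  [line 20/3·x + 20/3·y + -1280/27 = 0 ∩ |EB|² = 328/81]
2. E_y = -2/9  [line 20/3·x + 20/3·y + -1280/27 = 0 ∩ |EB|² = 328/81]
   → E = (22/3, -2/9)

E = (22/3, -2/9)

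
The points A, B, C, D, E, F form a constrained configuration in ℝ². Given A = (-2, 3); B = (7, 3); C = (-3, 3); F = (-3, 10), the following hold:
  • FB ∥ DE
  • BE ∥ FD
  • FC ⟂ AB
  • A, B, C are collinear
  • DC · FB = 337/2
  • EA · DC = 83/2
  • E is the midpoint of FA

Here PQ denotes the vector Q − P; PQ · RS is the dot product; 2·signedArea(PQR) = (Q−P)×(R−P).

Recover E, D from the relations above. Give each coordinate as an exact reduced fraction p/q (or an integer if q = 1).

D = (-25/2, 27/2)
E = (-5/2, 13/2)

1. E_x = -5/2  [E is the midpoint of FA]
2. E_y = 13/2  [E is the midpoint of FA]
   → E = (-5/2, 13/2)
3. D_x = -25/2  [FB ∥ DE ∩ BE ∥ FD]
4. D_y = 27/2  [FB ∥ DE ∩ BE ∥ FD]
   → D = (-25/2, 27/2)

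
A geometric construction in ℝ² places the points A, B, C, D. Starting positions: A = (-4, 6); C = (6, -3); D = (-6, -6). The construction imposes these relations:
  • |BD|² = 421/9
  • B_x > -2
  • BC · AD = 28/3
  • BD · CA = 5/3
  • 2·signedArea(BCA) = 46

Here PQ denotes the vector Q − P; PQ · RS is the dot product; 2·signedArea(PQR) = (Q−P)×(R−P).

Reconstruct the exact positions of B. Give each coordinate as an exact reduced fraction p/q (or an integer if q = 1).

B = (-4/3, -1)

1. B_x = -4/3  [BC · AD = 28/3 ∩ BD · CA = 5/3]
2. B_y = -1  [BC · AD = 28/3 ∩ BD · CA = 5/3]
   → B = (-4/3, -1)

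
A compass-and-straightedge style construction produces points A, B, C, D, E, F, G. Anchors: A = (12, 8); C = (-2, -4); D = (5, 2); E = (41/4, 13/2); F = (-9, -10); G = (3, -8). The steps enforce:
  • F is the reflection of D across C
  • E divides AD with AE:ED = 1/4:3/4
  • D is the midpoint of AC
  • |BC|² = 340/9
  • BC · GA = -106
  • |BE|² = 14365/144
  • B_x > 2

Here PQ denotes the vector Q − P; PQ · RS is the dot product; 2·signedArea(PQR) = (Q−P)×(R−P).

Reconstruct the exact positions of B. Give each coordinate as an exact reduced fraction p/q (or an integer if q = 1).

1. B_x = 8/3  [line -9·x + -16·y + 24 = 0 ∩ |BC|² = 340/9]
2. B_y = 0  [line -9·x + -16·y + 24 = 0 ∩ |BC|² = 340/9]
   → B = (8/3, 0)

B = (8/3, 0)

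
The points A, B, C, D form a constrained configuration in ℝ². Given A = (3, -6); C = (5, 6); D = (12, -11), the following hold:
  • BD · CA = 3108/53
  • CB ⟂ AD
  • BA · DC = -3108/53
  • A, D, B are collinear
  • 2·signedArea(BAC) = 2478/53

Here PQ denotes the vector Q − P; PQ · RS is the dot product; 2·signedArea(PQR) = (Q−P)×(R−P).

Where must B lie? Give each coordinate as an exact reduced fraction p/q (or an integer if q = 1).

1. B_x = -30/53  [A, D, B are collinear ∩ CB ⟂ AD]
2. B_y = -213/53  [A, D, B are collinear ∩ CB ⟂ AD]
   → B = (-30/53, -213/53)

B = (-30/53, -213/53)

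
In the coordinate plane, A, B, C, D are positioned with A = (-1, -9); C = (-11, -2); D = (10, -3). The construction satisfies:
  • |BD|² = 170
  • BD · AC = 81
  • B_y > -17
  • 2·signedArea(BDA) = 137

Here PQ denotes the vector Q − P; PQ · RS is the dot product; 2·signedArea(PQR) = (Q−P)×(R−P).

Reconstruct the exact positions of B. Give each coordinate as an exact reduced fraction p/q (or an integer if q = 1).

B = (9, -16)

1. B_x = 9  [BD · AC = 81 ∩ 2·signedArea(BDA) = 137]
2. B_y = -16  [BD · AC = 81 ∩ 2·signedArea(BDA) = 137]
   → B = (9, -16)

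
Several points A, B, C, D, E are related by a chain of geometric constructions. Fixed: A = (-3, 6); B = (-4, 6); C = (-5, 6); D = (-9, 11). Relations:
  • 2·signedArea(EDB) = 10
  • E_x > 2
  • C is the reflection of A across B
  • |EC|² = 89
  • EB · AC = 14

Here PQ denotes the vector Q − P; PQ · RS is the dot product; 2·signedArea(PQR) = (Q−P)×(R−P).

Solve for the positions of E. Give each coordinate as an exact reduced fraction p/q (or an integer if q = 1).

1. E_x = 3  [EB · AC = 14 ∩ 2·signedArea(EDB) = 10]
2. E_y = 1  [EB · AC = 14 ∩ 2·signedArea(EDB) = 10]
   → E = (3, 1)

E = (3, 1)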